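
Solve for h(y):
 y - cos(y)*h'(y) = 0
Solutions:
 h(y) = C1 + Integral(y/cos(y), y)


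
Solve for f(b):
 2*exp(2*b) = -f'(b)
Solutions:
 f(b) = C1 - exp(2*b)


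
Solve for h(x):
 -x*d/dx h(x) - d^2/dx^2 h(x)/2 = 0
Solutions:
 h(x) = C1 + C2*erf(x)


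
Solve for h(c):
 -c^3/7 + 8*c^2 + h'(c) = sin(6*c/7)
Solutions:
 h(c) = C1 + c^4/28 - 8*c^3/3 - 7*cos(6*c/7)/6


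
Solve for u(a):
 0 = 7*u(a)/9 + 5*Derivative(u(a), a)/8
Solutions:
 u(a) = C1*exp(-56*a/45)


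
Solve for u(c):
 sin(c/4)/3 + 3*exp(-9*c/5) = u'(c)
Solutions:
 u(c) = C1 - 4*cos(c/4)/3 - 5*exp(-9*c/5)/3


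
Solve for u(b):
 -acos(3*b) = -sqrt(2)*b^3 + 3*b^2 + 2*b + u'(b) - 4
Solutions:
 u(b) = C1 + sqrt(2)*b^4/4 - b^3 - b^2 - b*acos(3*b) + 4*b + sqrt(1 - 9*b^2)/3


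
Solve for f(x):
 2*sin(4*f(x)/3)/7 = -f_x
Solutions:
 2*x/7 + 3*log(cos(4*f(x)/3) - 1)/8 - 3*log(cos(4*f(x)/3) + 1)/8 = C1


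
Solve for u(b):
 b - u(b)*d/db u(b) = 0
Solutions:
 u(b) = -sqrt(C1 + b^2)
 u(b) = sqrt(C1 + b^2)


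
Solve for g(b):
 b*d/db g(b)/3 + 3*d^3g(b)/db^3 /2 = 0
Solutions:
 g(b) = C1 + Integral(C2*airyai(-6^(1/3)*b/3) + C3*airybi(-6^(1/3)*b/3), b)


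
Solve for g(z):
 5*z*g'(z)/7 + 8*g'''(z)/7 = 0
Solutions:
 g(z) = C1 + Integral(C2*airyai(-5^(1/3)*z/2) + C3*airybi(-5^(1/3)*z/2), z)


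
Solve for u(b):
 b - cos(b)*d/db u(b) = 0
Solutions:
 u(b) = C1 + Integral(b/cos(b), b)


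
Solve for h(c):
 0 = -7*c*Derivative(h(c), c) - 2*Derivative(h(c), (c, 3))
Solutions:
 h(c) = C1 + Integral(C2*airyai(-2^(2/3)*7^(1/3)*c/2) + C3*airybi(-2^(2/3)*7^(1/3)*c/2), c)


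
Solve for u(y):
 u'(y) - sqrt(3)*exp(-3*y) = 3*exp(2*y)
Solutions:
 u(y) = C1 + 3*exp(2*y)/2 - sqrt(3)*exp(-3*y)/3


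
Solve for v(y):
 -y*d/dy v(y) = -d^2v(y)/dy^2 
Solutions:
 v(y) = C1 + C2*erfi(sqrt(2)*y/2)


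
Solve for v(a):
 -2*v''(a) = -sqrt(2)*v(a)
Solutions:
 v(a) = C1*exp(-2^(3/4)*a/2) + C2*exp(2^(3/4)*a/2)


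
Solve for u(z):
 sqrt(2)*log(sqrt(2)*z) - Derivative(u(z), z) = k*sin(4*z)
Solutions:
 u(z) = C1 + k*cos(4*z)/4 + sqrt(2)*z*(log(z) - 1) + sqrt(2)*z*log(2)/2


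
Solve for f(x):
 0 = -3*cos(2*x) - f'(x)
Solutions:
 f(x) = C1 - 3*sin(2*x)/2


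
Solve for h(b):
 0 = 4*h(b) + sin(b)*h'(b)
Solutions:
 h(b) = C1*(cos(b)^2 + 2*cos(b) + 1)/(cos(b)^2 - 2*cos(b) + 1)


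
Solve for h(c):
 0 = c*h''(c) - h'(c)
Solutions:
 h(c) = C1 + C2*c^2


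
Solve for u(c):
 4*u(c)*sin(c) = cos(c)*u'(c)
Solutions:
 u(c) = C1/cos(c)^4


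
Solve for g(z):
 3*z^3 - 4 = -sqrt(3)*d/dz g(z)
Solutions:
 g(z) = C1 - sqrt(3)*z^4/4 + 4*sqrt(3)*z/3


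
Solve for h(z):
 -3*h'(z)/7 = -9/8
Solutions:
 h(z) = C1 + 21*z/8


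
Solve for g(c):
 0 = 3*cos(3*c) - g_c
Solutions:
 g(c) = C1 + sin(3*c)


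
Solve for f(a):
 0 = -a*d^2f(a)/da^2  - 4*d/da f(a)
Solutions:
 f(a) = C1 + C2/a^3


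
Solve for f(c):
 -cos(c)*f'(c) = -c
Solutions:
 f(c) = C1 + Integral(c/cos(c), c)


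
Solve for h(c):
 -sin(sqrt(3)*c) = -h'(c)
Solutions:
 h(c) = C1 - sqrt(3)*cos(sqrt(3)*c)/3


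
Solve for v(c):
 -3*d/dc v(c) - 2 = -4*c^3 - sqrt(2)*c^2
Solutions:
 v(c) = C1 + c^4/3 + sqrt(2)*c^3/9 - 2*c/3


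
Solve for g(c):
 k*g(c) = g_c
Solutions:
 g(c) = C1*exp(c*k)


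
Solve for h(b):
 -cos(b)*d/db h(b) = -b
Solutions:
 h(b) = C1 + Integral(b/cos(b), b)


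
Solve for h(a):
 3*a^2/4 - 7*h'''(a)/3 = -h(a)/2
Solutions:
 h(a) = C3*exp(14^(2/3)*3^(1/3)*a/14) - 3*a^2/2 + (C1*sin(14^(2/3)*3^(5/6)*a/28) + C2*cos(14^(2/3)*3^(5/6)*a/28))*exp(-14^(2/3)*3^(1/3)*a/28)


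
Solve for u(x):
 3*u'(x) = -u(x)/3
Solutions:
 u(x) = C1*exp(-x/9)


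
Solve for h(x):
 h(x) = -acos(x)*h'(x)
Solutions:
 h(x) = C1*exp(-Integral(1/acos(x), x))


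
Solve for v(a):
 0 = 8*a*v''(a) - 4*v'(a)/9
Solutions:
 v(a) = C1 + C2*a^(19/18)


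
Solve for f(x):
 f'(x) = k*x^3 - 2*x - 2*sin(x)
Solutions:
 f(x) = C1 + k*x^4/4 - x^2 + 2*cos(x)


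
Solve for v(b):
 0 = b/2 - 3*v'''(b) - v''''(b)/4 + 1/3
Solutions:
 v(b) = C1 + C2*b + C3*b^2 + C4*exp(-12*b) + b^4/144 + 7*b^3/432


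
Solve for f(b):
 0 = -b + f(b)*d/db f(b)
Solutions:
 f(b) = -sqrt(C1 + b^2)
 f(b) = sqrt(C1 + b^2)


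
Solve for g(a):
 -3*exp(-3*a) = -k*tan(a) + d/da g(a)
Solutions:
 g(a) = C1 + k*log(tan(a)^2 + 1)/2 + exp(-3*a)


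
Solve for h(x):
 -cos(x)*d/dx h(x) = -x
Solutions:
 h(x) = C1 + Integral(x/cos(x), x)


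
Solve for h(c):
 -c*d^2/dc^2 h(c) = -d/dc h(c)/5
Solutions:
 h(c) = C1 + C2*c^(6/5)


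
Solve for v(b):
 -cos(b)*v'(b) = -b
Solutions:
 v(b) = C1 + Integral(b/cos(b), b)


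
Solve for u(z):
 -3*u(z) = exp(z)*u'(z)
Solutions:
 u(z) = C1*exp(3*exp(-z))


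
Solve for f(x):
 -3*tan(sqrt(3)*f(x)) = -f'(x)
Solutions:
 f(x) = sqrt(3)*(pi - asin(C1*exp(3*sqrt(3)*x)))/3
 f(x) = sqrt(3)*asin(C1*exp(3*sqrt(3)*x))/3


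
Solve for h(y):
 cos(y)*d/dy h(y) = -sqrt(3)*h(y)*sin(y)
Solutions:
 h(y) = C1*cos(y)^(sqrt(3))


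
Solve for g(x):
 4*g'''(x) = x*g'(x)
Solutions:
 g(x) = C1 + Integral(C2*airyai(2^(1/3)*x/2) + C3*airybi(2^(1/3)*x/2), x)


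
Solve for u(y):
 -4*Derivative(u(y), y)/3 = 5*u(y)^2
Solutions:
 u(y) = 4/(C1 + 15*y)


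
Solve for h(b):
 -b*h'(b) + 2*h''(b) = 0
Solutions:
 h(b) = C1 + C2*erfi(b/2)


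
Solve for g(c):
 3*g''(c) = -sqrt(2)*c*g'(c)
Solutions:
 g(c) = C1 + C2*erf(2^(3/4)*sqrt(3)*c/6)


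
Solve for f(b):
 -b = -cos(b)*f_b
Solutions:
 f(b) = C1 + Integral(b/cos(b), b)


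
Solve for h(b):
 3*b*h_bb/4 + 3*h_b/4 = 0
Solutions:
 h(b) = C1 + C2*log(b)


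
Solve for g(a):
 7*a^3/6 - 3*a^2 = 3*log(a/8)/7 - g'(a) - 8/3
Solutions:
 g(a) = C1 - 7*a^4/24 + a^3 + 3*a*log(a)/7 - 65*a/21 - 9*a*log(2)/7


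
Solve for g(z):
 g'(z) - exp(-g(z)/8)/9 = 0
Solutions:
 g(z) = 8*log(C1 + z/72)


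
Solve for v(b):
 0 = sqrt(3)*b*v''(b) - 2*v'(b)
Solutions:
 v(b) = C1 + C2*b^(1 + 2*sqrt(3)/3)


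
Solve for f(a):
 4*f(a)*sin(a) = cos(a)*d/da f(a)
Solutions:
 f(a) = C1/cos(a)^4


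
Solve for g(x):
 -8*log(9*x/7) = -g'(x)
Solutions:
 g(x) = C1 + 8*x*log(x) - 8*x + x*log(43046721/5764801)


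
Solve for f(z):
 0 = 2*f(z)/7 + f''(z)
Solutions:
 f(z) = C1*sin(sqrt(14)*z/7) + C2*cos(sqrt(14)*z/7)


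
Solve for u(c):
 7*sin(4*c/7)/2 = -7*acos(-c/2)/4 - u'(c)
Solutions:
 u(c) = C1 - 7*c*acos(-c/2)/4 - 7*sqrt(4 - c^2)/4 + 49*cos(4*c/7)/8


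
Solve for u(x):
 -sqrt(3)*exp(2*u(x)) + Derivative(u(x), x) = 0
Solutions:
 u(x) = log(-sqrt(-1/(C1 + sqrt(3)*x))) - log(2)/2
 u(x) = log(-1/(C1 + sqrt(3)*x))/2 - log(2)/2


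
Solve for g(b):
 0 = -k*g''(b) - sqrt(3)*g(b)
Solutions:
 g(b) = C1*exp(-3^(1/4)*b*sqrt(-1/k)) + C2*exp(3^(1/4)*b*sqrt(-1/k))


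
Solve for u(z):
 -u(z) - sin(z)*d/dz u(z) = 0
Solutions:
 u(z) = C1*sqrt(cos(z) + 1)/sqrt(cos(z) - 1)


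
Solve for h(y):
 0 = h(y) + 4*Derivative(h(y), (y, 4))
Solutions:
 h(y) = (C1*sin(y/2) + C2*cos(y/2))*exp(-y/2) + (C3*sin(y/2) + C4*cos(y/2))*exp(y/2)


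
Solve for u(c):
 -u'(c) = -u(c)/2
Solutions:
 u(c) = C1*exp(c/2)


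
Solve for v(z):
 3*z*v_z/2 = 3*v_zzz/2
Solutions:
 v(z) = C1 + Integral(C2*airyai(z) + C3*airybi(z), z)


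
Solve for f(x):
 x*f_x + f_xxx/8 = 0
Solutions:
 f(x) = C1 + Integral(C2*airyai(-2*x) + C3*airybi(-2*x), x)


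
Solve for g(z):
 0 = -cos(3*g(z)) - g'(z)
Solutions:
 g(z) = -asin((C1 + exp(6*z))/(C1 - exp(6*z)))/3 + pi/3
 g(z) = asin((C1 + exp(6*z))/(C1 - exp(6*z)))/3


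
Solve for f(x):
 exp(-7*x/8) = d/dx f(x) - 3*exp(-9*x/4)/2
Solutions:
 f(x) = C1 - 2*exp(-9*x/4)/3 - 8*exp(-7*x/8)/7


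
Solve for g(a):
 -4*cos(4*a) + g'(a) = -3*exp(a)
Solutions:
 g(a) = C1 - 3*exp(a) + sin(4*a)


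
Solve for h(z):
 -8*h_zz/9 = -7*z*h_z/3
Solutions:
 h(z) = C1 + C2*erfi(sqrt(21)*z/4)


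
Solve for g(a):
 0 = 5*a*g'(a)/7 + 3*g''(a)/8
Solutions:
 g(a) = C1 + C2*erf(2*sqrt(105)*a/21)


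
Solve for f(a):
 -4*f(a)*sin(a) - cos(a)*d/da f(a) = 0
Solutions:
 f(a) = C1*cos(a)^4


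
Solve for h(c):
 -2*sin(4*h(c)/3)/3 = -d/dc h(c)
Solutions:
 -2*c/3 + 3*log(cos(4*h(c)/3) - 1)/8 - 3*log(cos(4*h(c)/3) + 1)/8 = C1


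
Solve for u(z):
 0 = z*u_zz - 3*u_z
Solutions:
 u(z) = C1 + C2*z^4


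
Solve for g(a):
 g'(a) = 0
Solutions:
 g(a) = C1


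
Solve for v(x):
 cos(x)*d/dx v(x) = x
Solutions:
 v(x) = C1 + Integral(x/cos(x), x)


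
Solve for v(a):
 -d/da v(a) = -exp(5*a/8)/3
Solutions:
 v(a) = C1 + 8*exp(5*a/8)/15


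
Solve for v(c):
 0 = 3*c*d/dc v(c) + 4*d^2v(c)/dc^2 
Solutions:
 v(c) = C1 + C2*erf(sqrt(6)*c/4)


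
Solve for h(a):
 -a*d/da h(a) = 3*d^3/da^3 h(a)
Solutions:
 h(a) = C1 + Integral(C2*airyai(-3^(2/3)*a/3) + C3*airybi(-3^(2/3)*a/3), a)


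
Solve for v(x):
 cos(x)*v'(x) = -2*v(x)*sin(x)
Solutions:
 v(x) = C1*cos(x)^2


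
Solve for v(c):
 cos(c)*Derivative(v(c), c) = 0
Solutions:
 v(c) = C1


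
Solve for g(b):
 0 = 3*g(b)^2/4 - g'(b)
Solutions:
 g(b) = -4/(C1 + 3*b)


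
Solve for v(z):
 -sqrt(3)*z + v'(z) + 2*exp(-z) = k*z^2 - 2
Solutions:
 v(z) = C1 + k*z^3/3 + sqrt(3)*z^2/2 - 2*z + 2*exp(-z)


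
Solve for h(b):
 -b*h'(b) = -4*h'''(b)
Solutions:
 h(b) = C1 + Integral(C2*airyai(2^(1/3)*b/2) + C3*airybi(2^(1/3)*b/2), b)


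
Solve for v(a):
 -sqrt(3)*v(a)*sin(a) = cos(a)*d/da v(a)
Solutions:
 v(a) = C1*cos(a)^(sqrt(3))


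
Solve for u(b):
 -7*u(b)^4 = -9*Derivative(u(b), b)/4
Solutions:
 u(b) = 3^(1/3)*(-1/(C1 + 28*b))^(1/3)
 u(b) = (-1/(C1 + 28*b))^(1/3)*(-3^(1/3) - 3^(5/6)*I)/2
 u(b) = (-1/(C1 + 28*b))^(1/3)*(-3^(1/3) + 3^(5/6)*I)/2


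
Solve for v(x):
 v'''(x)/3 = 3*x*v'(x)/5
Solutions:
 v(x) = C1 + Integral(C2*airyai(15^(2/3)*x/5) + C3*airybi(15^(2/3)*x/5), x)


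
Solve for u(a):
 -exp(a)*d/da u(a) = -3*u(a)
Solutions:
 u(a) = C1*exp(-3*exp(-a))


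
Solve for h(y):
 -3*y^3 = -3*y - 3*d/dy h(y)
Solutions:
 h(y) = C1 + y^4/4 - y^2/2


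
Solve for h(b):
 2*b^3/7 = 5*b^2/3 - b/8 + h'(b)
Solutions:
 h(b) = C1 + b^4/14 - 5*b^3/9 + b^2/16


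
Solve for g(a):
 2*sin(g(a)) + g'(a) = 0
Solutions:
 g(a) = -acos((-C1 - exp(4*a))/(C1 - exp(4*a))) + 2*pi
 g(a) = acos((-C1 - exp(4*a))/(C1 - exp(4*a)))


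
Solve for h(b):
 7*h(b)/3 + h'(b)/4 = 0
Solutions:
 h(b) = C1*exp(-28*b/3)


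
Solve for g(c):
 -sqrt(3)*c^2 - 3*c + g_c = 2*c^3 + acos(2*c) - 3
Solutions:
 g(c) = C1 + c^4/2 + sqrt(3)*c^3/3 + 3*c^2/2 + c*acos(2*c) - 3*c - sqrt(1 - 4*c^2)/2


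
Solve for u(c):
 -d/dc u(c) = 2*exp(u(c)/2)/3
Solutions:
 u(c) = 2*log(1/(C1 + 2*c)) + 2*log(6)


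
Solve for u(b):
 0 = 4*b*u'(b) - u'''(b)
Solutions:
 u(b) = C1 + Integral(C2*airyai(2^(2/3)*b) + C3*airybi(2^(2/3)*b), b)


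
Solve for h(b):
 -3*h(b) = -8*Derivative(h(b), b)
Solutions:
 h(b) = C1*exp(3*b/8)


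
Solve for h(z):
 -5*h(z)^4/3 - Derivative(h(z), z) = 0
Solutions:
 h(z) = (-1 - sqrt(3)*I)*(1/(C1 + 5*z))^(1/3)/2
 h(z) = (-1 + sqrt(3)*I)*(1/(C1 + 5*z))^(1/3)/2
 h(z) = (1/(C1 + 5*z))^(1/3)


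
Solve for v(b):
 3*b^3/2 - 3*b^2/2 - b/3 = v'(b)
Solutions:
 v(b) = C1 + 3*b^4/8 - b^3/2 - b^2/6


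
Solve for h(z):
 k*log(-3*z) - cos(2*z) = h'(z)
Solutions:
 h(z) = C1 + k*z*(log(-z) - 1) + k*z*log(3) - sin(2*z)/2


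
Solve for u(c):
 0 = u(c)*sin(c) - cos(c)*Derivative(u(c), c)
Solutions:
 u(c) = C1/cos(c)


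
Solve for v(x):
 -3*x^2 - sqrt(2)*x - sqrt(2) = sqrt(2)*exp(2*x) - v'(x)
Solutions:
 v(x) = C1 + x^3 + sqrt(2)*x^2/2 + sqrt(2)*x + sqrt(2)*exp(2*x)/2


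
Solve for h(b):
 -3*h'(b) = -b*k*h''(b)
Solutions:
 h(b) = C1 + b^(((re(k) + 3)*re(k) + im(k)^2)/(re(k)^2 + im(k)^2))*(C2*sin(3*log(b)*Abs(im(k))/(re(k)^2 + im(k)^2)) + C3*cos(3*log(b)*im(k)/(re(k)^2 + im(k)^2)))


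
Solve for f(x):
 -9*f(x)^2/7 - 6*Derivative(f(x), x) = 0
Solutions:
 f(x) = 14/(C1 + 3*x)


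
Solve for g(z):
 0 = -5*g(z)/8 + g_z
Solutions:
 g(z) = C1*exp(5*z/8)


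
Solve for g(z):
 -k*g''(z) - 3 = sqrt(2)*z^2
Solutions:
 g(z) = C1 + C2*z - sqrt(2)*z^4/(12*k) - 3*z^2/(2*k)


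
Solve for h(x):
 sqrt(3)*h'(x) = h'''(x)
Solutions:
 h(x) = C1 + C2*exp(-3^(1/4)*x) + C3*exp(3^(1/4)*x)


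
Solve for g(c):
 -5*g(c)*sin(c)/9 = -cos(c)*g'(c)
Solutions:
 g(c) = C1/cos(c)^(5/9)


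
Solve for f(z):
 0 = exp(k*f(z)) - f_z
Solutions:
 f(z) = Piecewise((log(-1/(C1*k + k*z))/k, Ne(k, 0)), (nan, True))
 f(z) = Piecewise((C1 + z, Eq(k, 0)), (nan, True))


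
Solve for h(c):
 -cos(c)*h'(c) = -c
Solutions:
 h(c) = C1 + Integral(c/cos(c), c)


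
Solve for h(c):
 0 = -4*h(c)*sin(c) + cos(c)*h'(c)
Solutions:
 h(c) = C1/cos(c)^4


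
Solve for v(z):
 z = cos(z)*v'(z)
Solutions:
 v(z) = C1 + Integral(z/cos(z), z)


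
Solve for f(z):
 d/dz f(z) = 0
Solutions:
 f(z) = C1


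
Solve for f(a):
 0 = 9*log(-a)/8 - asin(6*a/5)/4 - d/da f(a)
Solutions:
 f(a) = C1 + 9*a*log(-a)/8 - a*asin(6*a/5)/4 - 9*a/8 - sqrt(25 - 36*a^2)/24


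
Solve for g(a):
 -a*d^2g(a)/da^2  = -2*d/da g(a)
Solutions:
 g(a) = C1 + C2*a^3


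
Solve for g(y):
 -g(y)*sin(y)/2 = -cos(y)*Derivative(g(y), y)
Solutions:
 g(y) = C1/sqrt(cos(y))


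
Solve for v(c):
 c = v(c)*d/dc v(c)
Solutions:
 v(c) = -sqrt(C1 + c^2)
 v(c) = sqrt(C1 + c^2)


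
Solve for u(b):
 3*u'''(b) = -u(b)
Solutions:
 u(b) = C3*exp(-3^(2/3)*b/3) + (C1*sin(3^(1/6)*b/2) + C2*cos(3^(1/6)*b/2))*exp(3^(2/3)*b/6)


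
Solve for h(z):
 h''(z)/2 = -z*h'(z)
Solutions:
 h(z) = C1 + C2*erf(z)


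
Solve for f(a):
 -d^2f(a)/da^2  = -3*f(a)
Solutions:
 f(a) = C1*exp(-sqrt(3)*a) + C2*exp(sqrt(3)*a)


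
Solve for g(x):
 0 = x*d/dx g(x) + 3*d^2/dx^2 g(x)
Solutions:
 g(x) = C1 + C2*erf(sqrt(6)*x/6)


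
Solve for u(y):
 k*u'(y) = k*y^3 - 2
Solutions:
 u(y) = C1 + y^4/4 - 2*y/k


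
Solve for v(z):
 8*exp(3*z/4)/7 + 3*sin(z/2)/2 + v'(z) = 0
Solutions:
 v(z) = C1 - 32*exp(3*z/4)/21 + 3*cos(z/2)


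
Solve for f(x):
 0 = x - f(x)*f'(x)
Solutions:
 f(x) = -sqrt(C1 + x^2)
 f(x) = sqrt(C1 + x^2)


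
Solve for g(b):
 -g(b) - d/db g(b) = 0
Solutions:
 g(b) = C1*exp(-b)


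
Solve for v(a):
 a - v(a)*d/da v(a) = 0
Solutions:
 v(a) = -sqrt(C1 + a^2)
 v(a) = sqrt(C1 + a^2)


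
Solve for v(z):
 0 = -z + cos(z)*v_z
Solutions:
 v(z) = C1 + Integral(z/cos(z), z)


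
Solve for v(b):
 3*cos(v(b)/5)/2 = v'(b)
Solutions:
 -3*b/2 - 5*log(sin(v(b)/5) - 1)/2 + 5*log(sin(v(b)/5) + 1)/2 = C1


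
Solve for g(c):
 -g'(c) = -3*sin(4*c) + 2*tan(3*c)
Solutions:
 g(c) = C1 + 2*log(cos(3*c))/3 - 3*cos(4*c)/4


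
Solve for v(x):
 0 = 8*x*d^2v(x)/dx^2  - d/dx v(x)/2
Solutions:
 v(x) = C1 + C2*x^(17/16)


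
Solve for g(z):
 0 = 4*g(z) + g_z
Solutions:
 g(z) = C1*exp(-4*z)


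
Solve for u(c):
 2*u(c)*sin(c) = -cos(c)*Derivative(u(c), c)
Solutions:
 u(c) = C1*cos(c)^2


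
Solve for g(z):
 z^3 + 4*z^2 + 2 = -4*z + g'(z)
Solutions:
 g(z) = C1 + z^4/4 + 4*z^3/3 + 2*z^2 + 2*z


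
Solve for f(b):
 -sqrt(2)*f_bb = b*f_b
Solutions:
 f(b) = C1 + C2*erf(2^(1/4)*b/2)


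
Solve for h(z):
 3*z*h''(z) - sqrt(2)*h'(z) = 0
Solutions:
 h(z) = C1 + C2*z^(sqrt(2)/3 + 1)


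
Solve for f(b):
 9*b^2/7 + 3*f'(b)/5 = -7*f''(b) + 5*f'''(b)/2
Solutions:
 f(b) = C1 + C2*exp(b*(7 - sqrt(55))/5) + C3*exp(b*(7 + sqrt(55))/5) - 5*b^3/7 + 25*b^2 - 12625*b/21


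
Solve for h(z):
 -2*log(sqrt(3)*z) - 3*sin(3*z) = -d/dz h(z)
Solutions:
 h(z) = C1 + 2*z*log(z) - 2*z + z*log(3) - cos(3*z)


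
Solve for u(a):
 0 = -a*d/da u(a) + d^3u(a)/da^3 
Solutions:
 u(a) = C1 + Integral(C2*airyai(a) + C3*airybi(a), a)


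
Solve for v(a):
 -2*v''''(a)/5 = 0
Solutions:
 v(a) = C1 + C2*a + C3*a^2 + C4*a^3


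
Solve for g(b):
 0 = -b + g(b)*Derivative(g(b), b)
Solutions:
 g(b) = -sqrt(C1 + b^2)
 g(b) = sqrt(C1 + b^2)


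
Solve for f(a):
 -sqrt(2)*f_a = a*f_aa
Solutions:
 f(a) = C1 + C2*a^(1 - sqrt(2))


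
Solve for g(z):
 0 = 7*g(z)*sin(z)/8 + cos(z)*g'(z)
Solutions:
 g(z) = C1*cos(z)^(7/8)


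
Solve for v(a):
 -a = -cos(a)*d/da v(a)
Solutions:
 v(a) = C1 + Integral(a/cos(a), a)


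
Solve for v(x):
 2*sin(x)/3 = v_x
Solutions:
 v(x) = C1 - 2*cos(x)/3


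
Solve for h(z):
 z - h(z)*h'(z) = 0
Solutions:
 h(z) = -sqrt(C1 + z^2)
 h(z) = sqrt(C1 + z^2)


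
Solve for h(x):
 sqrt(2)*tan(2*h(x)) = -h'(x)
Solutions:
 h(x) = -asin(C1*exp(-2*sqrt(2)*x))/2 + pi/2
 h(x) = asin(C1*exp(-2*sqrt(2)*x))/2


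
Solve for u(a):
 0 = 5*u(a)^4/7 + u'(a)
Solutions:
 u(a) = 7^(1/3)*(1/(C1 + 15*a))^(1/3)
 u(a) = 7^(1/3)*(-3^(2/3) - 3*3^(1/6)*I)*(1/(C1 + 5*a))^(1/3)/6
 u(a) = 7^(1/3)*(-3^(2/3) + 3*3^(1/6)*I)*(1/(C1 + 5*a))^(1/3)/6


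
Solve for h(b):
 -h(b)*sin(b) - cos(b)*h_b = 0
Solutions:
 h(b) = C1*cos(b)


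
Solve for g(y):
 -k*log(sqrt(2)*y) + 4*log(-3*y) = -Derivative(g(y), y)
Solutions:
 g(y) = C1 + y*(k - 4)*log(y) + y*(-k + k*log(2)/2 - 4*log(3) + 4 - 4*I*pi)


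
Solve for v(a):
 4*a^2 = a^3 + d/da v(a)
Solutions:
 v(a) = C1 - a^4/4 + 4*a^3/3


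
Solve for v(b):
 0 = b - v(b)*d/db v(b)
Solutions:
 v(b) = -sqrt(C1 + b^2)
 v(b) = sqrt(C1 + b^2)


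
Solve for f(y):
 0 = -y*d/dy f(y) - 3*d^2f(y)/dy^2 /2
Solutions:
 f(y) = C1 + C2*erf(sqrt(3)*y/3)


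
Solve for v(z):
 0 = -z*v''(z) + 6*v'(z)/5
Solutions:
 v(z) = C1 + C2*z^(11/5)


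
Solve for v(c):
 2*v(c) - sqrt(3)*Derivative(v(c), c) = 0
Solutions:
 v(c) = C1*exp(2*sqrt(3)*c/3)


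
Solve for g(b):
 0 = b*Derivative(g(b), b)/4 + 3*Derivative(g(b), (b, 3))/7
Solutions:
 g(b) = C1 + Integral(C2*airyai(-126^(1/3)*b/6) + C3*airybi(-126^(1/3)*b/6), b)


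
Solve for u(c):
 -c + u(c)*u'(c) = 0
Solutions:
 u(c) = -sqrt(C1 + c^2)
 u(c) = sqrt(C1 + c^2)


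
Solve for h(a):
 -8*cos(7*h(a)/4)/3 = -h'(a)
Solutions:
 -8*a/3 - 2*log(sin(7*h(a)/4) - 1)/7 + 2*log(sin(7*h(a)/4) + 1)/7 = C1


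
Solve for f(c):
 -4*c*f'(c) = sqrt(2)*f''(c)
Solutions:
 f(c) = C1 + C2*erf(2^(1/4)*c)


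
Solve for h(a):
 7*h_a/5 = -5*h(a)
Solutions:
 h(a) = C1*exp(-25*a/7)


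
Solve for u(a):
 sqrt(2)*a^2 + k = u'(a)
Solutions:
 u(a) = C1 + sqrt(2)*a^3/3 + a*k


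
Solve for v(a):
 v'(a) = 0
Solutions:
 v(a) = C1


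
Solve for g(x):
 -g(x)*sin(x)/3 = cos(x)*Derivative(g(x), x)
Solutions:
 g(x) = C1*cos(x)^(1/3)


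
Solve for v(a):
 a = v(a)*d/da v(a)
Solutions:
 v(a) = -sqrt(C1 + a^2)
 v(a) = sqrt(C1 + a^2)


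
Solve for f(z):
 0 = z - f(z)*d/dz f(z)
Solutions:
 f(z) = -sqrt(C1 + z^2)
 f(z) = sqrt(C1 + z^2)


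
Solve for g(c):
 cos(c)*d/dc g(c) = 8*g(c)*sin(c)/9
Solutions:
 g(c) = C1/cos(c)^(8/9)


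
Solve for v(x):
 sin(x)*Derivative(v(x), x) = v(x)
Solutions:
 v(x) = C1*sqrt(cos(x) - 1)/sqrt(cos(x) + 1)


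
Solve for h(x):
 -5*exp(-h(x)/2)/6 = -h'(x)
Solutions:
 h(x) = 2*log(C1 + 5*x/12)


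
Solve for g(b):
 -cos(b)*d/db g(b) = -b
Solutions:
 g(b) = C1 + Integral(b/cos(b), b)


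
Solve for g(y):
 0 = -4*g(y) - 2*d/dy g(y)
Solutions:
 g(y) = C1*exp(-2*y)


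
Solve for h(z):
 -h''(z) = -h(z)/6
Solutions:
 h(z) = C1*exp(-sqrt(6)*z/6) + C2*exp(sqrt(6)*z/6)


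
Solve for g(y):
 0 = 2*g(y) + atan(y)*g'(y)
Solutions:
 g(y) = C1*exp(-2*Integral(1/atan(y), y))


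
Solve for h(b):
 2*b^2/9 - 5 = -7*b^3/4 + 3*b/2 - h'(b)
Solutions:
 h(b) = C1 - 7*b^4/16 - 2*b^3/27 + 3*b^2/4 + 5*b


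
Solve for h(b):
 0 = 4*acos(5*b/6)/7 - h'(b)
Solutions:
 h(b) = C1 + 4*b*acos(5*b/6)/7 - 4*sqrt(36 - 25*b^2)/35


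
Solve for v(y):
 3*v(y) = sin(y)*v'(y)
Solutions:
 v(y) = C1*(cos(y) - 1)^(3/2)/(cos(y) + 1)^(3/2)


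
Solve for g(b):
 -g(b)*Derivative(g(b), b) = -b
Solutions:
 g(b) = -sqrt(C1 + b^2)
 g(b) = sqrt(C1 + b^2)


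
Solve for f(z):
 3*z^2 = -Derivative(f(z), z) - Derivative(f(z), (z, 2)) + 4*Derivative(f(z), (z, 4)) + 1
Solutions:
 f(z) = C1 + C2*exp(-3^(1/3)*z*(3^(1/3)/(sqrt(78) + 9)^(1/3) + (sqrt(78) + 9)^(1/3))/12)*sin(3^(1/6)*z*(-3^(2/3)*(sqrt(78) + 9)^(1/3) + 3/(sqrt(78) + 9)^(1/3))/12) + C3*exp(-3^(1/3)*z*(3^(1/3)/(sqrt(78) + 9)^(1/3) + (sqrt(78) + 9)^(1/3))/12)*cos(3^(1/6)*z*(-3^(2/3)*(sqrt(78) + 9)^(1/3) + 3/(sqrt(78) + 9)^(1/3))/12) + C4*exp(3^(1/3)*z*(3^(1/3)/(sqrt(78) + 9)^(1/3) + (sqrt(78) + 9)^(1/3))/6) - z^3 + 3*z^2 - 5*z


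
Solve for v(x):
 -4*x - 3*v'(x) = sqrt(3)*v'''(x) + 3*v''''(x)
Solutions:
 v(x) = C1 + C2*exp(x*(-4*sqrt(3) + 2*18^(1/3)/(2*sqrt(3) + 243 + sqrt(-12 + (2*sqrt(3) + 243)^2))^(1/3) + 12^(1/3)*(2*sqrt(3) + 243 + sqrt(-12 + (2*sqrt(3) + 243)^2))^(1/3))/36)*sin(2^(1/3)*3^(1/6)*x*(-2^(1/3)*3^(2/3)*(2*sqrt(3) + 243 + 9*sqrt(-4/27 + (2*sqrt(3)/9 + 27)^2))^(1/3) + 6/(2*sqrt(3) + 243 + 9*sqrt(-4/27 + (2*sqrt(3)/9 + 27)^2))^(1/3))/36) + C3*exp(x*(-4*sqrt(3) + 2*18^(1/3)/(2*sqrt(3) + 243 + sqrt(-12 + (2*sqrt(3) + 243)^2))^(1/3) + 12^(1/3)*(2*sqrt(3) + 243 + sqrt(-12 + (2*sqrt(3) + 243)^2))^(1/3))/36)*cos(2^(1/3)*3^(1/6)*x*(-2^(1/3)*3^(2/3)*(2*sqrt(3) + 243 + 9*sqrt(-4/27 + (2*sqrt(3)/9 + 27)^2))^(1/3) + 6/(2*sqrt(3) + 243 + 9*sqrt(-4/27 + (2*sqrt(3)/9 + 27)^2))^(1/3))/36) + C4*exp(-x*(2*18^(1/3)/(2*sqrt(3) + 243 + sqrt(-12 + (2*sqrt(3) + 243)^2))^(1/3) + 2*sqrt(3) + 12^(1/3)*(2*sqrt(3) + 243 + sqrt(-12 + (2*sqrt(3) + 243)^2))^(1/3))/18) - 2*x^2/3


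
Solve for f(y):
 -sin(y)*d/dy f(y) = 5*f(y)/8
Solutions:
 f(y) = C1*(cos(y) + 1)^(5/16)/(cos(y) - 1)^(5/16)


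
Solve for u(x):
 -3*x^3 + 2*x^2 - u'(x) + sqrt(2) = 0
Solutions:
 u(x) = C1 - 3*x^4/4 + 2*x^3/3 + sqrt(2)*x


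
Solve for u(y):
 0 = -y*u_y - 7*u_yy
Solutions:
 u(y) = C1 + C2*erf(sqrt(14)*y/14)


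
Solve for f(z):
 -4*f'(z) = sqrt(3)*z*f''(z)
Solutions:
 f(z) = C1 + C2*z^(1 - 4*sqrt(3)/3)


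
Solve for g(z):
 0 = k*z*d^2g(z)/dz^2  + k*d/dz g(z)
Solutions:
 g(z) = C1 + C2*log(z)


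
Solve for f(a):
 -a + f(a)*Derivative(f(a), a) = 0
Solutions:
 f(a) = -sqrt(C1 + a^2)
 f(a) = sqrt(C1 + a^2)


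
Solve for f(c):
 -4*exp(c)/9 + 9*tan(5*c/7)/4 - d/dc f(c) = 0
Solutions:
 f(c) = C1 - 4*exp(c)/9 - 63*log(cos(5*c/7))/20


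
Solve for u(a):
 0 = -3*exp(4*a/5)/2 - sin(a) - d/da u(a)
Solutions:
 u(a) = C1 - 15*exp(4*a/5)/8 + cos(a)


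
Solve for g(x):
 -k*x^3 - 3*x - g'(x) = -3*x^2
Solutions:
 g(x) = C1 - k*x^4/4 + x^3 - 3*x^2/2


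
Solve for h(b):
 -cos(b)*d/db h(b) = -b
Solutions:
 h(b) = C1 + Integral(b/cos(b), b)


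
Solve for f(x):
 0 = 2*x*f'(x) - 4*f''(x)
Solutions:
 f(x) = C1 + C2*erfi(x/2)


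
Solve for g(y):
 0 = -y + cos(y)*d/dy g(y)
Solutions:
 g(y) = C1 + Integral(y/cos(y), y)


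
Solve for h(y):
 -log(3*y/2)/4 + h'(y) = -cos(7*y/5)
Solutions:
 h(y) = C1 + y*log(y)/4 - y/4 - y*log(2)/4 + y*log(3)/4 - 5*sin(7*y/5)/7


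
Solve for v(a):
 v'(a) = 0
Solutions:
 v(a) = C1


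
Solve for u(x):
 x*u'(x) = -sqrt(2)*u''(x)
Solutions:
 u(x) = C1 + C2*erf(2^(1/4)*x/2)


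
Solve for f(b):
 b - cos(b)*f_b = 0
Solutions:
 f(b) = C1 + Integral(b/cos(b), b)


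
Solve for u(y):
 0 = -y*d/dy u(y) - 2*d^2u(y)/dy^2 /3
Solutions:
 u(y) = C1 + C2*erf(sqrt(3)*y/2)


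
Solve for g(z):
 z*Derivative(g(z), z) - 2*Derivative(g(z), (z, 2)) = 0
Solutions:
 g(z) = C1 + C2*erfi(z/2)


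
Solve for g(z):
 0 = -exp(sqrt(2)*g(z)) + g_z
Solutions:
 g(z) = sqrt(2)*(2*log(-1/(C1 + z)) - log(2))/4


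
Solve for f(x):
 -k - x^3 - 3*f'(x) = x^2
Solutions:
 f(x) = C1 - k*x/3 - x^4/12 - x^3/9


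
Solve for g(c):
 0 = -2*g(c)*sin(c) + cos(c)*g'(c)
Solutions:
 g(c) = C1/cos(c)^2


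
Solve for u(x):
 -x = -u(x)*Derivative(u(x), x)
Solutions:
 u(x) = -sqrt(C1 + x^2)
 u(x) = sqrt(C1 + x^2)


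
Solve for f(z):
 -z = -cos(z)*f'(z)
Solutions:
 f(z) = C1 + Integral(z/cos(z), z)


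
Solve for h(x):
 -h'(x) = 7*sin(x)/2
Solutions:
 h(x) = C1 + 7*cos(x)/2


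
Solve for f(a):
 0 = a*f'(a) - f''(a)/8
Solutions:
 f(a) = C1 + C2*erfi(2*a)


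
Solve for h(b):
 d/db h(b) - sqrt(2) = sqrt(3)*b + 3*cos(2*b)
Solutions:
 h(b) = C1 + sqrt(3)*b^2/2 + sqrt(2)*b + 3*sin(2*b)/2


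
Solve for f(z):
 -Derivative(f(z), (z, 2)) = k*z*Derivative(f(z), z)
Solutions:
 f(z) = Piecewise((-sqrt(2)*sqrt(pi)*C1*erf(sqrt(2)*sqrt(k)*z/2)/(2*sqrt(k)) - C2, (k > 0) | (k < 0)), (-C1*z - C2, True))


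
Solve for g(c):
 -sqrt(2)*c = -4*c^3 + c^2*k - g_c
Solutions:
 g(c) = C1 - c^4 + c^3*k/3 + sqrt(2)*c^2/2


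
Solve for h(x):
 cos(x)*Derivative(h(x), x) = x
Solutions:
 h(x) = C1 + Integral(x/cos(x), x)


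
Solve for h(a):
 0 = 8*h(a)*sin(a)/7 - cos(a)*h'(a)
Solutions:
 h(a) = C1/cos(a)^(8/7)


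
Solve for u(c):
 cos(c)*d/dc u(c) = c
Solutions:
 u(c) = C1 + Integral(c/cos(c), c)


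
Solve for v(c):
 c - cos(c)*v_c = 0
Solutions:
 v(c) = C1 + Integral(c/cos(c), c)


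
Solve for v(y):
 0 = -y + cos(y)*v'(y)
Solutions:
 v(y) = C1 + Integral(y/cos(y), y)


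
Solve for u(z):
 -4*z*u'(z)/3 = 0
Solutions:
 u(z) = C1


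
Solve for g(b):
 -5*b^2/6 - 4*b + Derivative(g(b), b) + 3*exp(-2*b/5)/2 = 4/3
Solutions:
 g(b) = C1 + 5*b^3/18 + 2*b^2 + 4*b/3 + 15*exp(-2*b/5)/4


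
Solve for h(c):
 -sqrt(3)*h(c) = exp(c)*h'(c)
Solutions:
 h(c) = C1*exp(sqrt(3)*exp(-c))


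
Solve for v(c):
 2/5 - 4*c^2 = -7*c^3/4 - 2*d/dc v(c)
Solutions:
 v(c) = C1 - 7*c^4/32 + 2*c^3/3 - c/5


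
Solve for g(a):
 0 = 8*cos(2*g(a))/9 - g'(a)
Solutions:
 -8*a/9 - log(sin(2*g(a)) - 1)/4 + log(sin(2*g(a)) + 1)/4 = C1


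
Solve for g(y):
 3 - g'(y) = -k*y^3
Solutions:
 g(y) = C1 + k*y^4/4 + 3*y


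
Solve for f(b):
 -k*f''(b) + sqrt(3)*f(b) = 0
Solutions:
 f(b) = C1*exp(-3^(1/4)*b*sqrt(1/k)) + C2*exp(3^(1/4)*b*sqrt(1/k))


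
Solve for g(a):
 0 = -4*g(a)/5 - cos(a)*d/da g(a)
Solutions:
 g(a) = C1*(sin(a) - 1)^(2/5)/(sin(a) + 1)^(2/5)


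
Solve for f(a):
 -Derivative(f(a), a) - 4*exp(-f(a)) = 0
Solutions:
 f(a) = log(C1 - 4*a)


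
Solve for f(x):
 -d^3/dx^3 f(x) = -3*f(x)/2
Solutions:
 f(x) = C3*exp(2^(2/3)*3^(1/3)*x/2) + (C1*sin(2^(2/3)*3^(5/6)*x/4) + C2*cos(2^(2/3)*3^(5/6)*x/4))*exp(-2^(2/3)*3^(1/3)*x/4)


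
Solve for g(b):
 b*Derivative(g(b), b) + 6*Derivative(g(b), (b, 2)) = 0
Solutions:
 g(b) = C1 + C2*erf(sqrt(3)*b/6)


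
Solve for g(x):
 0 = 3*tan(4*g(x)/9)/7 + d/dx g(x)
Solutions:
 g(x) = -9*asin(C1*exp(-4*x/21))/4 + 9*pi/4
 g(x) = 9*asin(C1*exp(-4*x/21))/4


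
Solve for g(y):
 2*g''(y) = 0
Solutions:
 g(y) = C1 + C2*y


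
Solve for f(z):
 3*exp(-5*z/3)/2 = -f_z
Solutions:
 f(z) = C1 + 9*exp(-5*z/3)/10


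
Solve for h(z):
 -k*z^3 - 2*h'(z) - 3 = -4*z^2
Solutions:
 h(z) = C1 - k*z^4/8 + 2*z^3/3 - 3*z/2


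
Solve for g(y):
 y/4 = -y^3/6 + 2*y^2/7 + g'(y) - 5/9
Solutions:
 g(y) = C1 + y^4/24 - 2*y^3/21 + y^2/8 + 5*y/9


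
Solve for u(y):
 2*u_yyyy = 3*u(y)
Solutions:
 u(y) = C1*exp(-2^(3/4)*3^(1/4)*y/2) + C2*exp(2^(3/4)*3^(1/4)*y/2) + C3*sin(2^(3/4)*3^(1/4)*y/2) + C4*cos(2^(3/4)*3^(1/4)*y/2)


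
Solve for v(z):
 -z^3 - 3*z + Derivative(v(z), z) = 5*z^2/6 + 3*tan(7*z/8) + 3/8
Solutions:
 v(z) = C1 + z^4/4 + 5*z^3/18 + 3*z^2/2 + 3*z/8 - 24*log(cos(7*z/8))/7


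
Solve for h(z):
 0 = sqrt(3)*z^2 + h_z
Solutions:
 h(z) = C1 - sqrt(3)*z^3/3


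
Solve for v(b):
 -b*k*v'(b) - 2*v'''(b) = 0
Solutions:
 v(b) = C1 + Integral(C2*airyai(2^(2/3)*b*(-k)^(1/3)/2) + C3*airybi(2^(2/3)*b*(-k)^(1/3)/2), b)


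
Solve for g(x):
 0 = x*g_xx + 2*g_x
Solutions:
 g(x) = C1 + C2/x


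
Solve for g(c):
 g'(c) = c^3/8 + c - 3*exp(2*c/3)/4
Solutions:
 g(c) = C1 + c^4/32 + c^2/2 - 9*exp(2*c/3)/8


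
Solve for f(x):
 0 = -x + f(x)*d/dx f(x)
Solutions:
 f(x) = -sqrt(C1 + x^2)
 f(x) = sqrt(C1 + x^2)


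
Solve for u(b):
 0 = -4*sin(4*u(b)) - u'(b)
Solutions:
 u(b) = -acos((-C1 - exp(32*b))/(C1 - exp(32*b)))/4 + pi/2
 u(b) = acos((-C1 - exp(32*b))/(C1 - exp(32*b)))/4


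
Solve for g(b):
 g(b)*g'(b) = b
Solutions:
 g(b) = -sqrt(C1 + b^2)
 g(b) = sqrt(C1 + b^2)


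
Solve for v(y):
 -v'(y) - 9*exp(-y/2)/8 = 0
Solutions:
 v(y) = C1 + 9*exp(-y/2)/4


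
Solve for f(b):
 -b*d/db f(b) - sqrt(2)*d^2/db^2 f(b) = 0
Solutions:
 f(b) = C1 + C2*erf(2^(1/4)*b/2)


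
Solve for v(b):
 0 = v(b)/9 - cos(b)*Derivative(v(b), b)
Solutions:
 v(b) = C1*(sin(b) + 1)^(1/18)/(sin(b) - 1)^(1/18)


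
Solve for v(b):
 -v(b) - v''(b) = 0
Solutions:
 v(b) = C1*sin(b) + C2*cos(b)


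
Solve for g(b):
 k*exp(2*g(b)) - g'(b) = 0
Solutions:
 g(b) = log(-sqrt(-1/(C1 + b*k))) - log(2)/2
 g(b) = log(-1/(C1 + b*k))/2 - log(2)/2


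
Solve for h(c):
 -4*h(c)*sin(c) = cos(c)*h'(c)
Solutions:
 h(c) = C1*cos(c)^4


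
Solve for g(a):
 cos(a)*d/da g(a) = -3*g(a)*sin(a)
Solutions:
 g(a) = C1*cos(a)^3


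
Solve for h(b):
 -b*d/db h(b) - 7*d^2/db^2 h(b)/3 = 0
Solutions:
 h(b) = C1 + C2*erf(sqrt(42)*b/14)


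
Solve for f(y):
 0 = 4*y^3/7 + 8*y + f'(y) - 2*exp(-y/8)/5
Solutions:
 f(y) = C1 - y^4/7 - 4*y^2 - 16*exp(-y/8)/5


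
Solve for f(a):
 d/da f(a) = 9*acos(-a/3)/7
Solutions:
 f(a) = C1 + 9*a*acos(-a/3)/7 + 9*sqrt(9 - a^2)/7


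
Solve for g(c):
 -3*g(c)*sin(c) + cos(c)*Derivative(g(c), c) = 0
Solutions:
 g(c) = C1/cos(c)^3


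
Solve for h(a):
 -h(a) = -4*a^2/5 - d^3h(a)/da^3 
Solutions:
 h(a) = C3*exp(a) + 4*a^2/5 + (C1*sin(sqrt(3)*a/2) + C2*cos(sqrt(3)*a/2))*exp(-a/2)


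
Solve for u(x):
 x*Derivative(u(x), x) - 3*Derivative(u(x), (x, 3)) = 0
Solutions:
 u(x) = C1 + Integral(C2*airyai(3^(2/3)*x/3) + C3*airybi(3^(2/3)*x/3), x)


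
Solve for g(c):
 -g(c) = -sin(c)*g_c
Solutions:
 g(c) = C1*sqrt(cos(c) - 1)/sqrt(cos(c) + 1)


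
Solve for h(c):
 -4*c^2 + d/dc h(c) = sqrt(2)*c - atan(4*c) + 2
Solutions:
 h(c) = C1 + 4*c^3/3 + sqrt(2)*c^2/2 - c*atan(4*c) + 2*c + log(16*c^2 + 1)/8


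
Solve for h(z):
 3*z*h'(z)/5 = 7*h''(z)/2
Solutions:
 h(z) = C1 + C2*erfi(sqrt(105)*z/35)


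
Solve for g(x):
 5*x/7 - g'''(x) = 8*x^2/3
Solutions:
 g(x) = C1 + C2*x + C3*x^2 - 2*x^5/45 + 5*x^4/168


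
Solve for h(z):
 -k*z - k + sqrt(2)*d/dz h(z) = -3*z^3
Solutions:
 h(z) = C1 + sqrt(2)*k*z^2/4 + sqrt(2)*k*z/2 - 3*sqrt(2)*z^4/8


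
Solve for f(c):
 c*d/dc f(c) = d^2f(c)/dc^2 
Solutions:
 f(c) = C1 + C2*erfi(sqrt(2)*c/2)


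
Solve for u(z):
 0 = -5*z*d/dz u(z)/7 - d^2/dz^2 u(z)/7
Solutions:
 u(z) = C1 + C2*erf(sqrt(10)*z/2)


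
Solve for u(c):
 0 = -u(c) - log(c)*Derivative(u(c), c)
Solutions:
 u(c) = C1*exp(-li(c))


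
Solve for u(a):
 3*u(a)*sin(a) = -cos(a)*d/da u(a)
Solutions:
 u(a) = C1*cos(a)^3


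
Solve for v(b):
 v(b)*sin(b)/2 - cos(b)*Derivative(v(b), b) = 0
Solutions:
 v(b) = C1/sqrt(cos(b))


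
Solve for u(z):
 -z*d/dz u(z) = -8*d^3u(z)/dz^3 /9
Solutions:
 u(z) = C1 + Integral(C2*airyai(3^(2/3)*z/2) + C3*airybi(3^(2/3)*z/2), z)


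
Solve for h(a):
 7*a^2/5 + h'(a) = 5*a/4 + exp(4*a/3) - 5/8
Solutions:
 h(a) = C1 - 7*a^3/15 + 5*a^2/8 - 5*a/8 + 3*exp(4*a/3)/4


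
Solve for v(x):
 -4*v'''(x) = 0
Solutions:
 v(x) = C1 + C2*x + C3*x^2


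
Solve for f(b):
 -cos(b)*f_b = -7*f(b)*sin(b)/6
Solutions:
 f(b) = C1/cos(b)^(7/6)


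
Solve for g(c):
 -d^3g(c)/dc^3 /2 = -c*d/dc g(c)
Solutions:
 g(c) = C1 + Integral(C2*airyai(2^(1/3)*c) + C3*airybi(2^(1/3)*c), c)


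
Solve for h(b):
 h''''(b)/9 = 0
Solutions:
 h(b) = C1 + C2*b + C3*b^2 + C4*b^3


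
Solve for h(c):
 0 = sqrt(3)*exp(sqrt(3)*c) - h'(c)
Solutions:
 h(c) = C1 + exp(sqrt(3)*c)


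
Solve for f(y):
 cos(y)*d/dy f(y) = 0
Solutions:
 f(y) = C1


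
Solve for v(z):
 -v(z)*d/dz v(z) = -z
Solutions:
 v(z) = -sqrt(C1 + z^2)
 v(z) = sqrt(C1 + z^2)


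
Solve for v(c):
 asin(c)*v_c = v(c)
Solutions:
 v(c) = C1*exp(Integral(1/asin(c), c))


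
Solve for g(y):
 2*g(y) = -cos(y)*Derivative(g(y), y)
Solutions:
 g(y) = C1*(sin(y) - 1)/(sin(y) + 1)


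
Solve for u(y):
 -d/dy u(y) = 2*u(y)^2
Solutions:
 u(y) = 1/(C1 + 2*y)


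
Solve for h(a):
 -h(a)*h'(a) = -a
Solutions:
 h(a) = -sqrt(C1 + a^2)
 h(a) = sqrt(C1 + a^2)


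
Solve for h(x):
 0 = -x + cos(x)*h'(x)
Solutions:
 h(x) = C1 + Integral(x/cos(x), x)


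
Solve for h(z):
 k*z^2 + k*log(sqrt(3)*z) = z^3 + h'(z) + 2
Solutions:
 h(z) = C1 + k*z^3/3 + k*z*log(z) - k*z + k*z*log(3)/2 - z^4/4 - 2*z


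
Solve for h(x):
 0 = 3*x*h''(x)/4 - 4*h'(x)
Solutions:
 h(x) = C1 + C2*x^(19/3)


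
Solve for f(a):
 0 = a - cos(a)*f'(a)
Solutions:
 f(a) = C1 + Integral(a/cos(a), a)


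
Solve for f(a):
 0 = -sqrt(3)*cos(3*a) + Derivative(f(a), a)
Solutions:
 f(a) = C1 + sqrt(3)*sin(3*a)/3


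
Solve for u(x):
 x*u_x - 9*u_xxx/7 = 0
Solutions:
 u(x) = C1 + Integral(C2*airyai(21^(1/3)*x/3) + C3*airybi(21^(1/3)*x/3), x)


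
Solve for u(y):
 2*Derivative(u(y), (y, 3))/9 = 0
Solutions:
 u(y) = C1 + C2*y + C3*y^2


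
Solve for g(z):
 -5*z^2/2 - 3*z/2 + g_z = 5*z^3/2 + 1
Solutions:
 g(z) = C1 + 5*z^4/8 + 5*z^3/6 + 3*z^2/4 + z


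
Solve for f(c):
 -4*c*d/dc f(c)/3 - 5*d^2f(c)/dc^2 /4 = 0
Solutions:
 f(c) = C1 + C2*erf(2*sqrt(30)*c/15)


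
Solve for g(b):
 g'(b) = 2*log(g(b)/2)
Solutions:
 Integral(1/(-log(_y) + log(2)), (_y, g(b)))/2 = C1 - b


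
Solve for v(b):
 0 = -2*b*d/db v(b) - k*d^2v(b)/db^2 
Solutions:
 v(b) = C1 + C2*sqrt(k)*erf(b*sqrt(1/k))


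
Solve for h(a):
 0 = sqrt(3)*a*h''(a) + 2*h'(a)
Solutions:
 h(a) = C1 + C2*a^(1 - 2*sqrt(3)/3)


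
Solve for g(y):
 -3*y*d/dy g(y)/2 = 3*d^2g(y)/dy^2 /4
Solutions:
 g(y) = C1 + C2*erf(y)


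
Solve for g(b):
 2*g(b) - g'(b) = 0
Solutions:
 g(b) = C1*exp(2*b)


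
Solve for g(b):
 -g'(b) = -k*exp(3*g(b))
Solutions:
 g(b) = log(-1/(C1 + 3*b*k))/3
 g(b) = log((-1/(C1 + b*k))^(1/3)*(-3^(2/3) - 3*3^(1/6)*I)/6)
 g(b) = log((-1/(C1 + b*k))^(1/3)*(-3^(2/3) + 3*3^(1/6)*I)/6)


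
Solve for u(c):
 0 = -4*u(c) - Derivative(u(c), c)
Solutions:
 u(c) = C1*exp(-4*c)


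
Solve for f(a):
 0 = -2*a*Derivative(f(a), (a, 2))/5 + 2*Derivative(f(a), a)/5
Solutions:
 f(a) = C1 + C2*a^2


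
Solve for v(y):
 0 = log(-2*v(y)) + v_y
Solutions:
 Integral(1/(log(-_y) + log(2)), (_y, v(y))) = C1 - y


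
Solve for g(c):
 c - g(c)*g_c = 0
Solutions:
 g(c) = -sqrt(C1 + c^2)
 g(c) = sqrt(C1 + c^2)


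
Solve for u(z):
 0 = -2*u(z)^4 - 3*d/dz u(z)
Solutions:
 u(z) = (-1 - sqrt(3)*I)*(1/(C1 + 2*z))^(1/3)/2
 u(z) = (-1 + sqrt(3)*I)*(1/(C1 + 2*z))^(1/3)/2
 u(z) = (1/(C1 + 2*z))^(1/3)


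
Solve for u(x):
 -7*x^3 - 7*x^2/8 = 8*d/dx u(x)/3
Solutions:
 u(x) = C1 - 21*x^4/32 - 7*x^3/64


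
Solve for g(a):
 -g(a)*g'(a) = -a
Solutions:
 g(a) = -sqrt(C1 + a^2)
 g(a) = sqrt(C1 + a^2)


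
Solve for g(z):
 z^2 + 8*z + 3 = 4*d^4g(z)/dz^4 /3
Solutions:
 g(z) = C1 + C2*z + C3*z^2 + C4*z^3 + z^6/480 + z^5/20 + 3*z^4/32


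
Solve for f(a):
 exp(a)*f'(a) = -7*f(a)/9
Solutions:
 f(a) = C1*exp(7*exp(-a)/9)


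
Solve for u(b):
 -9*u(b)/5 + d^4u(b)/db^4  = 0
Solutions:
 u(b) = C1*exp(-sqrt(3)*5^(3/4)*b/5) + C2*exp(sqrt(3)*5^(3/4)*b/5) + C3*sin(sqrt(3)*5^(3/4)*b/5) + C4*cos(sqrt(3)*5^(3/4)*b/5)


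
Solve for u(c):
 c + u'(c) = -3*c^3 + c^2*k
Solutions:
 u(c) = C1 - 3*c^4/4 + c^3*k/3 - c^2/2


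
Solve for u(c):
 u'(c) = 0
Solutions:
 u(c) = C1


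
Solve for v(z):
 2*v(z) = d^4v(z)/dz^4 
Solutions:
 v(z) = C1*exp(-2^(1/4)*z) + C2*exp(2^(1/4)*z) + C3*sin(2^(1/4)*z) + C4*cos(2^(1/4)*z)


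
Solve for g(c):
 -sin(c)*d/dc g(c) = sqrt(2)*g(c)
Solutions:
 g(c) = C1*(cos(c) + 1)^(sqrt(2)/2)/(cos(c) - 1)^(sqrt(2)/2)


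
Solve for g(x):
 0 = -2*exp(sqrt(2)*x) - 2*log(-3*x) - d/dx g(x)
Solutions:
 g(x) = C1 - 2*x*log(-x) + 2*x*(1 - log(3)) - sqrt(2)*exp(sqrt(2)*x)


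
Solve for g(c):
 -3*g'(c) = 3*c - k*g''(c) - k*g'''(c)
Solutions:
 g(c) = C1 + C2*exp(c*(-1 + sqrt(k*(k + 12))/k)/2) + C3*exp(-c*(1 + sqrt(k*(k + 12))/k)/2) - c^2/2 - c*k/3


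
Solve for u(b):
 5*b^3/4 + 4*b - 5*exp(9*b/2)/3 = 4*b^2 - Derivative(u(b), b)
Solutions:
 u(b) = C1 - 5*b^4/16 + 4*b^3/3 - 2*b^2 + 10*exp(9*b/2)/27


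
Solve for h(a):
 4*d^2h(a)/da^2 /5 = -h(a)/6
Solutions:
 h(a) = C1*sin(sqrt(30)*a/12) + C2*cos(sqrt(30)*a/12)


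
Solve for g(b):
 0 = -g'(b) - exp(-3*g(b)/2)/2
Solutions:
 g(b) = 2*log(C1 - 3*b/4)/3
 g(b) = 2*log((-6^(1/3) - 2^(1/3)*3^(5/6)*I)*(C1 - b)^(1/3)/4)
 g(b) = 2*log((-6^(1/3) + 2^(1/3)*3^(5/6)*I)*(C1 - b)^(1/3)/4)


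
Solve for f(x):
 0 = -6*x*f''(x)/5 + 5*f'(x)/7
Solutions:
 f(x) = C1 + C2*x^(67/42)


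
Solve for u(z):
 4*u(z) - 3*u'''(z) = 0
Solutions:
 u(z) = C3*exp(6^(2/3)*z/3) + (C1*sin(2^(2/3)*3^(1/6)*z/2) + C2*cos(2^(2/3)*3^(1/6)*z/2))*exp(-6^(2/3)*z/6)


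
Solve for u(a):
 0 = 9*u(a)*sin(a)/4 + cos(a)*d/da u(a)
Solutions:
 u(a) = C1*cos(a)^(9/4)


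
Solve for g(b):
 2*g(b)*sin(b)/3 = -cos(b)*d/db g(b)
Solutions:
 g(b) = C1*cos(b)^(2/3)


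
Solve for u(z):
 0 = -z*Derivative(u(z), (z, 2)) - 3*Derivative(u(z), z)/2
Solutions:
 u(z) = C1 + C2/sqrt(z)


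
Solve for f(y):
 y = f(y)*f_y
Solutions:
 f(y) = -sqrt(C1 + y^2)
 f(y) = sqrt(C1 + y^2)


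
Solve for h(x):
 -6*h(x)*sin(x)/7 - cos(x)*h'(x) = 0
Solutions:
 h(x) = C1*cos(x)^(6/7)


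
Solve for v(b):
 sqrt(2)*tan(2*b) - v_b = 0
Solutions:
 v(b) = C1 - sqrt(2)*log(cos(2*b))/2


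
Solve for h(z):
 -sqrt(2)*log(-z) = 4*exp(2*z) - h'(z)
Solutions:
 h(z) = C1 + sqrt(2)*z*log(-z) - sqrt(2)*z + 2*exp(2*z)


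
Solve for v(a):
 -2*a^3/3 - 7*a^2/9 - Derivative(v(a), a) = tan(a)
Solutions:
 v(a) = C1 - a^4/6 - 7*a^3/27 + log(cos(a))


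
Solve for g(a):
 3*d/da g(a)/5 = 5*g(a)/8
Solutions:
 g(a) = C1*exp(25*a/24)


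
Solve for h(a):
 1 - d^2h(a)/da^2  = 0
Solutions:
 h(a) = C1 + C2*a + a^2/2


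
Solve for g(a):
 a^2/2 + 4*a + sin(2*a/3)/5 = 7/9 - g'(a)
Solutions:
 g(a) = C1 - a^3/6 - 2*a^2 + 7*a/9 + 3*cos(2*a/3)/10


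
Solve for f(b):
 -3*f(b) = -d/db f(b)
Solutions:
 f(b) = C1*exp(3*b)


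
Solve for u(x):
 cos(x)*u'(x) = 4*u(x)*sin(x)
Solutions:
 u(x) = C1/cos(x)^4


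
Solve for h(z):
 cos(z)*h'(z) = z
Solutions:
 h(z) = C1 + Integral(z/cos(z), z)


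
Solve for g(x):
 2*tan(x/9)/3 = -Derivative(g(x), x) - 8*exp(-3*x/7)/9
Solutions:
 g(x) = C1 - 3*log(tan(x/9)^2 + 1) + 56*exp(-3*x/7)/27


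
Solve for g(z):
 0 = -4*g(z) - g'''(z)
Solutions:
 g(z) = C3*exp(-2^(2/3)*z) + (C1*sin(2^(2/3)*sqrt(3)*z/2) + C2*cos(2^(2/3)*sqrt(3)*z/2))*exp(2^(2/3)*z/2)


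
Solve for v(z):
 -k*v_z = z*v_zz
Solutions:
 v(z) = C1 + z^(1 - re(k))*(C2*sin(log(z)*Abs(im(k))) + C3*cos(log(z)*im(k)))


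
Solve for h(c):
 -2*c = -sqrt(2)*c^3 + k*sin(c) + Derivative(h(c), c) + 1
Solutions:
 h(c) = C1 + sqrt(2)*c^4/4 - c^2 - c + k*cos(c)


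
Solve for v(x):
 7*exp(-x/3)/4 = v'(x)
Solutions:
 v(x) = C1 - 21*exp(-x/3)/4


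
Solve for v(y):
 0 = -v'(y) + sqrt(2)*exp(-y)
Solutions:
 v(y) = C1 - sqrt(2)*exp(-y)


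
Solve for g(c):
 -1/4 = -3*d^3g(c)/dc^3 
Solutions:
 g(c) = C1 + C2*c + C3*c^2 + c^3/72
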